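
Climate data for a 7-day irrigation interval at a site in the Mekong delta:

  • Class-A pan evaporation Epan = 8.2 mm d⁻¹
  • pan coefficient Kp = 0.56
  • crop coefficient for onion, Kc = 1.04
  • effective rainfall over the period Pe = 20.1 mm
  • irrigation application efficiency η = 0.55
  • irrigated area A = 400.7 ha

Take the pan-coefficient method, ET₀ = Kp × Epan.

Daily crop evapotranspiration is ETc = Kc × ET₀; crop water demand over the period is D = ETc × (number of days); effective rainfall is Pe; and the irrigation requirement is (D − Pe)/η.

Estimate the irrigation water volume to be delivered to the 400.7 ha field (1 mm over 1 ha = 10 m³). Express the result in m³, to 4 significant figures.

ET₀ = 0.56 × 8.2 = 4.5920 mm/d
ETc = Kc × ET₀ = 1.04 × 4.5920 = 4.7757 mm/d
Crop demand D = ETc × 7 d = 4.7757 × 7 = 33.430 mm
D − Pe = 33.430 − 20.1 = 13.330 mm
Gross irrigation = 13.330 / 0.55 = 24.236 mm
Volume = 24.236 mm × 400.7 ha × 10 = 97113.7 m³

97110 m³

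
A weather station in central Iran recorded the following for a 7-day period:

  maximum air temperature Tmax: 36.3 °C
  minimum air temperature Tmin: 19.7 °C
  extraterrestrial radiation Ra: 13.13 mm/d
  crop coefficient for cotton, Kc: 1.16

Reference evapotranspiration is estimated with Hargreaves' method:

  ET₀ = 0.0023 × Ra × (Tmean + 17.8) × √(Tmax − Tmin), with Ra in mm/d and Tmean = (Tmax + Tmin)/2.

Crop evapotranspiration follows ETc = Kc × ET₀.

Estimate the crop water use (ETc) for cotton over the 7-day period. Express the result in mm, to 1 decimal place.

Tmean = (36.3 + 19.7)/2 = 28.00 °C
ET₀ = 0.0023 × 13.13 × (28.00 + 17.8) × √16.6 = 0.0023 × 13.13 × 45.80 × 4.0743 = 5.6352 mm/d
ETc = Kc × ET₀ = 1.16 × 5.6352 = 6.5368 mm/d
Over 7 days: 6.5368 × 7 = 45.758 mm

45.8 mm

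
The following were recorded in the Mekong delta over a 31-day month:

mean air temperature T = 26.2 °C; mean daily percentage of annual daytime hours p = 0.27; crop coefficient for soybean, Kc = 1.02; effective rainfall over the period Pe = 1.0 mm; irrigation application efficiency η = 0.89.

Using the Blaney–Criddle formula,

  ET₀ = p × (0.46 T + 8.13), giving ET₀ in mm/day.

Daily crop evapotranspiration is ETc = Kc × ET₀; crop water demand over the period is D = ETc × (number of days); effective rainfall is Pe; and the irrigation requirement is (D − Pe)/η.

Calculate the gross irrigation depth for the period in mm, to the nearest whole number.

192 mm

ET₀ = 0.27 × (0.46 × 26.2 + 8.13) = 0.27 × 20.182 = 5.4491 mm/d
ETc = Kc × ET₀ = 1.02 × 5.4491 = 5.5581 mm/d
Crop demand D = ETc × 31 d = 5.5581 × 31 = 172.301 mm
D − Pe = 172.301 − 1.0 = 171.301 mm
Gross irrigation = 171.301 / 0.89 = 192.473 mm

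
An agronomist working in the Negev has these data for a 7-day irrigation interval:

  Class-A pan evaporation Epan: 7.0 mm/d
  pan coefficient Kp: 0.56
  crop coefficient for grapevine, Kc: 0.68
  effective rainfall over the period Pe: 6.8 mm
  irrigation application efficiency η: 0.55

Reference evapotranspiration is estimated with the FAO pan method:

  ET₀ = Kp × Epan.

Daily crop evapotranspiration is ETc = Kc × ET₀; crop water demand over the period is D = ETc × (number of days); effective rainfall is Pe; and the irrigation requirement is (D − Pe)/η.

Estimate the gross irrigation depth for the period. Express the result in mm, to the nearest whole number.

ET₀ = 0.56 × 7.0 = 3.9200 mm/d
ETc = Kc × ET₀ = 0.68 × 3.9200 = 2.6656 mm/d
Crop demand D = ETc × 7 d = 2.6656 × 7 = 18.659 mm
D − Pe = 18.659 − 6.8 = 11.859 mm
Gross irrigation = 11.859 / 0.55 = 21.562 mm

22 mm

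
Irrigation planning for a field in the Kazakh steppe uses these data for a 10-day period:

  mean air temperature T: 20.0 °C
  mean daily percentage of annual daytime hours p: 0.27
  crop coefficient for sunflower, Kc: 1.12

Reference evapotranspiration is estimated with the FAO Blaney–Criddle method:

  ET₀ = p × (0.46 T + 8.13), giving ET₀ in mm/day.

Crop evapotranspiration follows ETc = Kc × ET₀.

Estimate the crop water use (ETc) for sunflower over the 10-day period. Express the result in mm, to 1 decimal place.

52.4 mm

ET₀ = 0.27 × (0.46 × 20.0 + 8.13) = 0.27 × 17.330 = 4.6791 mm/d
ETc = Kc × ET₀ = 1.12 × 4.6791 = 5.2406 mm/d
Over 10 days: 5.2406 × 10 = 52.406 mm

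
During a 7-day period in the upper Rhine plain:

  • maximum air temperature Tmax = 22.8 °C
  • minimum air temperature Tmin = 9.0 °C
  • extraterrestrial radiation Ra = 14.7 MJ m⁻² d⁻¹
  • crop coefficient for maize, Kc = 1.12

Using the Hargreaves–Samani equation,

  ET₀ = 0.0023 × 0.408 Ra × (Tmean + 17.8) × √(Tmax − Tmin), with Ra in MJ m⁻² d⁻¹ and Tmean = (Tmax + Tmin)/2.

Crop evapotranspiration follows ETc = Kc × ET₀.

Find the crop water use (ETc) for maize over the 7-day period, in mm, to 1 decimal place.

Tmean = (22.8 + 9.0)/2 = 15.90 °C
0.408 Ra = 0.408 × 14.7 = 5.9976 mm/d equivalent
ET₀ = 0.0023 × 5.9976 × (15.90 + 17.8) × √13.8 = 0.0023 × 5.9976 × 33.70 × 3.7148 = 1.7269 mm/d
ETc = Kc × ET₀ = 1.12 × 1.7269 = 1.9341 mm/d
Over 7 days: 1.9341 × 7 = 13.539 mm

13.5 mm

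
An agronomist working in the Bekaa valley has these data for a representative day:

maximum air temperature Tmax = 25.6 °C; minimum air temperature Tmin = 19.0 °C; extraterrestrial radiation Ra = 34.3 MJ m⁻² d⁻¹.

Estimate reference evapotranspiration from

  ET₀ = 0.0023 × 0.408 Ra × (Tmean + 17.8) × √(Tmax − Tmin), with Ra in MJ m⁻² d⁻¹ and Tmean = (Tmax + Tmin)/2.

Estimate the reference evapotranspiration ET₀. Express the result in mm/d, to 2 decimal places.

3.32 mm/d

Tmean = (25.6 + 19.0)/2 = 22.30 °C
0.408 Ra = 0.408 × 34.3 = 13.9944 mm/d equivalent
ET₀ = 0.0023 × 13.9944 × (22.30 + 17.8) × √6.6 = 0.0023 × 13.9944 × 40.10 × 2.5690 = 3.3158 mm/d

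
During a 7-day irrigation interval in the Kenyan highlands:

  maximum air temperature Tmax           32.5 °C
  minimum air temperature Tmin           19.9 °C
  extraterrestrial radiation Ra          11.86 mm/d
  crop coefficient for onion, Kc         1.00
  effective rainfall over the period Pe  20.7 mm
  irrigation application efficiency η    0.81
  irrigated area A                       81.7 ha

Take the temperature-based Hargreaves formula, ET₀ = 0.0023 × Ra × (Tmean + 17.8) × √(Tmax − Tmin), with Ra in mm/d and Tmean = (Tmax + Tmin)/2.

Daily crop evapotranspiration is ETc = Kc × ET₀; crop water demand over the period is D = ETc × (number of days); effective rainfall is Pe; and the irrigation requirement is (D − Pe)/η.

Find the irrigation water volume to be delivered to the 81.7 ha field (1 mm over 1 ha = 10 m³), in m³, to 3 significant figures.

Tmean = (32.5 + 19.9)/2 = 26.20 °C
ET₀ = 0.0023 × 11.86 × (26.20 + 17.8) × √12.6 = 0.0023 × 11.86 × 44.00 × 3.5496 = 4.2603 mm/d
ETc = Kc × ET₀ = 1.00 × 4.2603 = 4.2603 mm/d
Crop demand D = ETc × 7 d = 4.2603 × 7 = 29.822 mm
D − Pe = 29.822 − 20.7 = 9.122 mm
Gross irrigation = 9.122 / 0.81 = 11.262 mm
Volume = 11.262 mm × 81.7 ha × 10 = 9201.1 m³

9200 m³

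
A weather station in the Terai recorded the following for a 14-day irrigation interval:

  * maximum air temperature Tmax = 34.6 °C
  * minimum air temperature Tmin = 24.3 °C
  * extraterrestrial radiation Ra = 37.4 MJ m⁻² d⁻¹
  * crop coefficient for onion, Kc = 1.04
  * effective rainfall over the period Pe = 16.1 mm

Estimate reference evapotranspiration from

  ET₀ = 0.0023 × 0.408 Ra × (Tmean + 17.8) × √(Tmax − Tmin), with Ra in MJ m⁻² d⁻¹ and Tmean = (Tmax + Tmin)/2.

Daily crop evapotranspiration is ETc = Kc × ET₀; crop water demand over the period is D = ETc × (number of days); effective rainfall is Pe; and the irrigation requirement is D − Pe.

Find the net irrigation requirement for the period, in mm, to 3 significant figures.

Tmean = (34.6 + 24.3)/2 = 29.45 °C
0.408 Ra = 0.408 × 37.4 = 15.2592 mm/d equivalent
ET₀ = 0.0023 × 15.2592 × (29.45 + 17.8) × √10.3 = 0.0023 × 15.2592 × 47.25 × 3.2094 = 5.3221 mm/d
ETc = Kc × ET₀ = 1.04 × 5.3221 = 5.5350 mm/d
Crop demand D = ETc × 14 d = 5.5350 × 14 = 77.490 mm
D − Pe = 77.490 − 16.1 = 61.390 mm

61.4 mm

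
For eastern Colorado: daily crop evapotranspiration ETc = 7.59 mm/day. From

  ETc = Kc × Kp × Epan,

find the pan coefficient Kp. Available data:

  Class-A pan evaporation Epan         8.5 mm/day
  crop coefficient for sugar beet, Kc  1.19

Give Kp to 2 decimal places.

ETc = Kc × Kp × Epan  ⇒  Kp = ETc / (Kc × Epan)
Kp = 7.59 / (1.19 × 8.5) = 7.59 / 10.115 = 0.7504

0.75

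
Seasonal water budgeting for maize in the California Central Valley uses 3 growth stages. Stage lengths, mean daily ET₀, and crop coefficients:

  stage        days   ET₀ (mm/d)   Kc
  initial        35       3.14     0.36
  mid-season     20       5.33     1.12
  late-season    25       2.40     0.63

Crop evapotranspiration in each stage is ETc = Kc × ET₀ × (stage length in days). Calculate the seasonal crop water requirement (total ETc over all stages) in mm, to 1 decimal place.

initial: 0.36 × 3.14 × 35 = 39.56 mm
mid-season: 1.12 × 5.33 × 20 = 119.39 mm
late-season: 0.63 × 2.40 × 25 = 37.80 mm
Seasonal total = 196.75 mm

196.8 mm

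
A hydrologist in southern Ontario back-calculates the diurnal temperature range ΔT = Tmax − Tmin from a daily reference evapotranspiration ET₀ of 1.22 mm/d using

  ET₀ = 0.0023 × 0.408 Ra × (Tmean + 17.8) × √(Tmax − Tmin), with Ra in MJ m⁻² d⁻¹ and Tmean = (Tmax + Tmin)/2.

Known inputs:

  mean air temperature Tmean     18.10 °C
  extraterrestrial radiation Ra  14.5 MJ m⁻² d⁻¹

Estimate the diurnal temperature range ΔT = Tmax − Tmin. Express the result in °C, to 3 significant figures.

√ΔT = ET₀ / [0.0023 × 0.408 × Ra × (Tmean+17.8)] = 1.22 / (0.0023 × 5.9160 × 35.90) = 2.4975
ΔT = 2.4975² = 6.238 °C

6.24 °C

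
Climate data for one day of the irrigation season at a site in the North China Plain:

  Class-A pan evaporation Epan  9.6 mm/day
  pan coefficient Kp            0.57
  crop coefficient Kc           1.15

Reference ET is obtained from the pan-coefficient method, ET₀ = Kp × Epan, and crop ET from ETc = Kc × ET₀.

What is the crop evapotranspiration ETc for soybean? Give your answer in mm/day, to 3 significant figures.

ET₀ = 0.57 × 9.6 = 5.4720 mm/d
ETc = Kc × ET₀ = 1.15 × 5.4720 = 6.2928 mm/d

6.29 mm/day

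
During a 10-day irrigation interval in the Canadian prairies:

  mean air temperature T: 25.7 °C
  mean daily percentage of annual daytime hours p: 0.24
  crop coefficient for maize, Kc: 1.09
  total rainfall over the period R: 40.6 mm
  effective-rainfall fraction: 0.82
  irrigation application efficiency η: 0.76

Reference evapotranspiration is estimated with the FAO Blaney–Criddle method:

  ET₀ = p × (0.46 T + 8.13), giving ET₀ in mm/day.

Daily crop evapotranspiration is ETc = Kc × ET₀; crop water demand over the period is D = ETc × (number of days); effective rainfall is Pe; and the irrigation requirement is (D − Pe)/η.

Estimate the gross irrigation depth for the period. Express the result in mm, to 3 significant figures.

ET₀ = 0.24 × (0.46 × 25.7 + 8.13) = 0.24 × 19.952 = 4.7885 mm/d
ETc = Kc × ET₀ = 1.09 × 4.7885 = 5.2195 mm/d
Crop demand D = ETc × 10 d = 5.2195 × 10 = 52.195 mm
Pe = 0.82 × 40.6 = 33.292 mm
D − Pe = 52.195 − 33.292 = 18.903 mm
Gross irrigation = 18.903 / 0.76 = 24.872 mm

24.9 mm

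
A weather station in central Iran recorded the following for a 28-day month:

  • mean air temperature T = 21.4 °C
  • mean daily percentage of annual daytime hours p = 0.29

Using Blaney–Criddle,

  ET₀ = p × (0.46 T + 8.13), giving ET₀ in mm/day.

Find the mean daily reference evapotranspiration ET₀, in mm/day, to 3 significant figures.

ET₀ = 0.29 × (0.46 × 21.4 + 8.13) = 0.29 × 17.974 = 5.2125 mm/d

5.21 mm/day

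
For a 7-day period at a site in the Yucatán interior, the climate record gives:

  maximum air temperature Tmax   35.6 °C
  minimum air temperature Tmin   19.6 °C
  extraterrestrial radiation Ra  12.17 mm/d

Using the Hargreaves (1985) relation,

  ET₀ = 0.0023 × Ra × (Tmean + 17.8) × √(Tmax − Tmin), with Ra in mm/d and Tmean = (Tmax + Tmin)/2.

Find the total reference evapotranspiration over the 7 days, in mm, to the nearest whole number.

Tmean = (35.6 + 19.6)/2 = 27.60 °C
ET₀ = 0.0023 × 12.17 × (27.60 + 17.8) × √16.0 = 0.0023 × 12.17 × 45.40 × 4.0000 = 5.0832 mm/d
Over 7 days: 5.0832 × 7 = 35.582 mm

36 mm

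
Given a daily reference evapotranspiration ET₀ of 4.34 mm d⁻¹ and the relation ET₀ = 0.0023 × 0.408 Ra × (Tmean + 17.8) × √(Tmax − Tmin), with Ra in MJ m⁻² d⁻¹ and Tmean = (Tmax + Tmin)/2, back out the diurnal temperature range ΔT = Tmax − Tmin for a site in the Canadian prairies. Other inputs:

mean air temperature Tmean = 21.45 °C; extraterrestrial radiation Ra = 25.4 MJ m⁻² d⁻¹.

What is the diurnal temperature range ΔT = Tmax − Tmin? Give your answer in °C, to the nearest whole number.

22 °C

√ΔT = ET₀ / [0.0023 × 0.408 × Ra × (Tmean+17.8)] = 4.34 / (0.0023 × 10.3632 × 39.25) = 4.6390
ΔT = 4.6390² = 21.520 °C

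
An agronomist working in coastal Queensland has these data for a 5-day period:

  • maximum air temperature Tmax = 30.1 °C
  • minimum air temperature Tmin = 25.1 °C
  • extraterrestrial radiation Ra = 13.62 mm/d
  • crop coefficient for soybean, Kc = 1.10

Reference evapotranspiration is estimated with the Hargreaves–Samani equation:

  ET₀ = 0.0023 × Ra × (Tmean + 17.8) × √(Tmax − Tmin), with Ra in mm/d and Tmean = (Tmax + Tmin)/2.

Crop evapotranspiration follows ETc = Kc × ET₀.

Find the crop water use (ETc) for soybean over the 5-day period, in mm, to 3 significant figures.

Tmean = (30.1 + 25.1)/2 = 27.60 °C
ET₀ = 0.0023 × 13.62 × (27.60 + 17.8) × √5.0 = 0.0023 × 13.62 × 45.40 × 2.2361 = 3.1802 mm/d
ETc = Kc × ET₀ = 1.10 × 3.1802 = 3.4982 mm/d
Over 5 days: 3.4982 × 5 = 17.491 mm

17.5 mm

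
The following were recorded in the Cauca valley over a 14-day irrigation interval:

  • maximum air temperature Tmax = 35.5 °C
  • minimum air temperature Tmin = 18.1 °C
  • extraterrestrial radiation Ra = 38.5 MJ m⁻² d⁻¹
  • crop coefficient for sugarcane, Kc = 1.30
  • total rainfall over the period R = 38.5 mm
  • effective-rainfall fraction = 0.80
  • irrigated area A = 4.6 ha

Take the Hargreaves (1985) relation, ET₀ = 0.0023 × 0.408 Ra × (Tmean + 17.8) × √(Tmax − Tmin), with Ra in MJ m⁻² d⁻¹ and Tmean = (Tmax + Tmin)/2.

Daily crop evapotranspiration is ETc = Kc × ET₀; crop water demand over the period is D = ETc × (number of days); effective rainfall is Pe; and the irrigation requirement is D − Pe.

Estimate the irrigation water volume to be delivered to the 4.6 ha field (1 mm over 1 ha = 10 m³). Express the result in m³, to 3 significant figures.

4210 m³

Tmean = (35.5 + 18.1)/2 = 26.80 °C
0.408 Ra = 0.408 × 38.5 = 15.7080 mm/d equivalent
ET₀ = 0.0023 × 15.7080 × (26.80 + 17.8) × √17.4 = 0.0023 × 15.7080 × 44.60 × 4.1713 = 6.7213 mm/d
ETc = Kc × ET₀ = 1.30 × 6.7213 = 8.7377 mm/d
Crop demand D = ETc × 14 d = 8.7377 × 14 = 122.328 mm
Pe = 0.80 × 38.5 = 30.800 mm
D − Pe = 122.328 − 30.800 = 91.528 mm
Volume = 91.528 mm × 4.6 ha × 10 = 4210.3 m³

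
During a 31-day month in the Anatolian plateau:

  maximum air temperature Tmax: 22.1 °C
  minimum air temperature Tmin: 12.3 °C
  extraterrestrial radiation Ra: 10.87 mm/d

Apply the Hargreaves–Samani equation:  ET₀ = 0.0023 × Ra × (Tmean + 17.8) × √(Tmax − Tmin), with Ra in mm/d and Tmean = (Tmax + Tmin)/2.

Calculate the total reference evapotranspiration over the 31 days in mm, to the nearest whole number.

Tmean = (22.1 + 12.3)/2 = 17.20 °C
ET₀ = 0.0023 × 10.87 × (17.20 + 17.8) × √9.8 = 0.0023 × 10.87 × 35.00 × 3.1305 = 2.7393 mm/d
Over 31 days: 2.7393 × 31 = 84.918 mm

85 mm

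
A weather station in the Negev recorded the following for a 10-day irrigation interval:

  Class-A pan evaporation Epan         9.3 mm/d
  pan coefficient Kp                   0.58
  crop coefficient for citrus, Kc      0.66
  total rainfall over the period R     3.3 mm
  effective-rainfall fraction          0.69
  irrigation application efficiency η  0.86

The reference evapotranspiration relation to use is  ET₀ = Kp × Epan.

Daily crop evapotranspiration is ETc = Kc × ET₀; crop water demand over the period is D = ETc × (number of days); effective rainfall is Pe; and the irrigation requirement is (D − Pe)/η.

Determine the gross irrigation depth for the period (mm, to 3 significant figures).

38.7 mm

ET₀ = 0.58 × 9.3 = 5.3940 mm/d
ETc = Kc × ET₀ = 0.66 × 5.3940 = 3.5600 mm/d
Crop demand D = ETc × 10 d = 3.5600 × 10 = 35.600 mm
Pe = 0.69 × 3.3 = 2.277 mm
D − Pe = 35.600 − 2.277 = 33.323 mm
Gross irrigation = 33.323 / 0.86 = 38.748 mm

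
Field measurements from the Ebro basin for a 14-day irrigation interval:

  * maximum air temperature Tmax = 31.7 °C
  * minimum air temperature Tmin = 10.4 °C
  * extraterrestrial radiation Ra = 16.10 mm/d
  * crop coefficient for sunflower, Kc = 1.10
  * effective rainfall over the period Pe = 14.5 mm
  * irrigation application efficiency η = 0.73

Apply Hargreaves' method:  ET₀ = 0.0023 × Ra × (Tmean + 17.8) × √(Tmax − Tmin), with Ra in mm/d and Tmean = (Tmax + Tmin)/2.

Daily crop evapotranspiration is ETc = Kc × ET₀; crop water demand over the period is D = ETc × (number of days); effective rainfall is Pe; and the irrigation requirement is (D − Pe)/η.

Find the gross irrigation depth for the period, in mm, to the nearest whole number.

Tmean = (31.7 + 10.4)/2 = 21.05 °C
ET₀ = 0.0023 × 16.10 × (21.05 + 17.8) × √21.3 = 0.0023 × 16.10 × 38.85 × 4.6152 = 6.6395 mm/d
ETc = Kc × ET₀ = 1.10 × 6.6395 = 7.3035 mm/d
Crop demand D = ETc × 14 d = 7.3035 × 14 = 102.249 mm
D − Pe = 102.249 − 14.5 = 87.749 mm
Gross irrigation = 87.749 / 0.73 = 120.204 mm

120 mm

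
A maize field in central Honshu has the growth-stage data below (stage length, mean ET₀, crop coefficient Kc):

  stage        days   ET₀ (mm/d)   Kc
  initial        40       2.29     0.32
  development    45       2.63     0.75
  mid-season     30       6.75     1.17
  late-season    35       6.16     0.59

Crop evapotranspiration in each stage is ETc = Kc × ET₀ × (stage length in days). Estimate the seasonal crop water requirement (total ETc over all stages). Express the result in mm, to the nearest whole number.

initial: 0.32 × 2.29 × 40 = 29.31 mm
development: 0.75 × 2.63 × 45 = 88.76 mm
mid-season: 1.17 × 6.75 × 30 = 236.93 mm
late-season: 0.59 × 6.16 × 35 = 127.20 mm
Seasonal total = 482.20 mm

482 mm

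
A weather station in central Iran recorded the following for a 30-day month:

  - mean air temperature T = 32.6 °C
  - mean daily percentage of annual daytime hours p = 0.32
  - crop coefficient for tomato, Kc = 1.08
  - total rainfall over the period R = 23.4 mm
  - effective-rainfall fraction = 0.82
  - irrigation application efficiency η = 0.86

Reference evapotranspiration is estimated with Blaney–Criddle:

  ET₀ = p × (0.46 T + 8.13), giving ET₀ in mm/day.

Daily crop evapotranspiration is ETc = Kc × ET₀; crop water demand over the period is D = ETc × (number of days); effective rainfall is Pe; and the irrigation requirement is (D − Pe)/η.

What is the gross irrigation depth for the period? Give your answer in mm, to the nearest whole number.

ET₀ = 0.32 × (0.46 × 32.6 + 8.13) = 0.32 × 23.126 = 7.4003 mm/d
ETc = Kc × ET₀ = 1.08 × 7.4003 = 7.9923 mm/d
Crop demand D = ETc × 30 d = 7.9923 × 30 = 239.769 mm
Pe = 0.82 × 23.4 = 19.188 mm
D − Pe = 239.769 − 19.188 = 220.581 mm
Gross irrigation = 220.581 / 0.86 = 256.490 mm

256 mm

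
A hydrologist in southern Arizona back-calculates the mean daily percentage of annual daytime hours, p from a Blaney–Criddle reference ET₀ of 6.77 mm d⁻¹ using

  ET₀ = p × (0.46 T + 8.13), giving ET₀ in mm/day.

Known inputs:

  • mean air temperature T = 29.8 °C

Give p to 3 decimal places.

p = ET₀ / (0.46 T + 8.13) = 6.77 / (0.46 × 29.8 + 8.13) = 6.77 / 21.838 = 0.3100

0.310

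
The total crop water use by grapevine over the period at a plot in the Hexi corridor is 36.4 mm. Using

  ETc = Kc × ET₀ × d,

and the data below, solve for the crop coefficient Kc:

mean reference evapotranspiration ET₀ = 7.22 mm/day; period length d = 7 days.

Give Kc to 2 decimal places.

ETc = Kc × ET₀ × d  ⇒  Kc = ETc / (ET₀ × d)
Kc = 36.4 / (7.22 × 7) = 36.4 / 50.54 = 0.7202

0.72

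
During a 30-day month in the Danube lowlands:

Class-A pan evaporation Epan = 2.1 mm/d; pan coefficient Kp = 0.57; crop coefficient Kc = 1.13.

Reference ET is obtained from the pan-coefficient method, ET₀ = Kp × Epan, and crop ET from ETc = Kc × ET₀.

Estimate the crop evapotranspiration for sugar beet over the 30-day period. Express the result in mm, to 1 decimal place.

40.6 mm

ET₀ = 0.57 × 2.1 = 1.1970 mm/d
ETc = Kc × ET₀ = 1.13 × 1.1970 = 1.3526 mm/d
Over 30 days: 1.3526 × 30 = 40.578 mm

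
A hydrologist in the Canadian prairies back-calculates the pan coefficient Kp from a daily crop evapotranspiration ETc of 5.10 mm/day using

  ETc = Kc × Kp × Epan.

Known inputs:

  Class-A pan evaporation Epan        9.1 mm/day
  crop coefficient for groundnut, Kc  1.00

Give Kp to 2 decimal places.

0.56

ETc = Kc × Kp × Epan  ⇒  Kp = ETc / (Kc × Epan)
Kp = 5.10 / (1.00 × 9.1) = 5.10 / 9.100 = 0.5604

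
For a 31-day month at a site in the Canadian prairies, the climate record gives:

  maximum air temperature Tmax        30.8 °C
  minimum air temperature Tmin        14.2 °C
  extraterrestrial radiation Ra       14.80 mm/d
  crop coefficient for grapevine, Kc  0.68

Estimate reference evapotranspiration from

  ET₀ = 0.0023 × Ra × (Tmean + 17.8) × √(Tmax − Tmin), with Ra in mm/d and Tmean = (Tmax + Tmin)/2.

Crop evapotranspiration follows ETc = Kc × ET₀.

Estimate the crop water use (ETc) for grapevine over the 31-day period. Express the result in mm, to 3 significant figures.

118 mm

Tmean = (30.8 + 14.2)/2 = 22.50 °C
ET₀ = 0.0023 × 14.80 × (22.50 + 17.8) × √16.6 = 0.0023 × 14.80 × 40.30 × 4.0743 = 5.5892 mm/d
ETc = Kc × ET₀ = 0.68 × 5.5892 = 3.8007 mm/d
Over 31 days: 3.8007 × 31 = 117.822 mm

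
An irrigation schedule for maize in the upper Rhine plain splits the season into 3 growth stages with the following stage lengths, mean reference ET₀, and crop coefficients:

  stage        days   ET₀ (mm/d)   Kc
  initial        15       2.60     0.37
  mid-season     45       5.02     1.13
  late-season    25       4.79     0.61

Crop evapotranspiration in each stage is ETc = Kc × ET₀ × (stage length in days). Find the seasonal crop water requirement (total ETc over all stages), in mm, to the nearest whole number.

343 mm

initial: 0.37 × 2.60 × 15 = 14.43 mm
mid-season: 1.13 × 5.02 × 45 = 255.27 mm
late-season: 0.61 × 4.79 × 25 = 73.05 mm
Seasonal total = 342.75 mm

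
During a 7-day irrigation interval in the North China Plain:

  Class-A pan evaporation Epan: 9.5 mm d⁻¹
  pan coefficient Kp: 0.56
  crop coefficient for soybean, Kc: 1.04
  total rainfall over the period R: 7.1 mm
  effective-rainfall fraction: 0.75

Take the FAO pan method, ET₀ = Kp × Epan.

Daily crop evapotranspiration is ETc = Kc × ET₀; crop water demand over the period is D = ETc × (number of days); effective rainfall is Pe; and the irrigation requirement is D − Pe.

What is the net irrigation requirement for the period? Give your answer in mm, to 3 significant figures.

ET₀ = 0.56 × 9.5 = 5.3200 mm/d
ETc = Kc × ET₀ = 1.04 × 5.3200 = 5.5328 mm/d
Crop demand D = ETc × 7 d = 5.5328 × 7 = 38.730 mm
Pe = 0.75 × 7.1 = 5.325 mm
D − Pe = 38.730 − 5.325 = 33.405 mm

33.4 mm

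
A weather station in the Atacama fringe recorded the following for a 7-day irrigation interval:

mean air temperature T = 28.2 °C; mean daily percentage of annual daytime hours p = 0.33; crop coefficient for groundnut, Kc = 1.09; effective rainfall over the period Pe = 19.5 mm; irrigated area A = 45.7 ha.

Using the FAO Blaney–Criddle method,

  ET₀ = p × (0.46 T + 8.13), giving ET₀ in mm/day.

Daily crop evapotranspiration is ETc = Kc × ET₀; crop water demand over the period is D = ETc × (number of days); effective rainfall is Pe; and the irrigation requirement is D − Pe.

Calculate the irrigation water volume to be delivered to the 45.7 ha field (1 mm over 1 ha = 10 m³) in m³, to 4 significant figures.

15370 m³

ET₀ = 0.33 × (0.46 × 28.2 + 8.13) = 0.33 × 21.102 = 6.9637 mm/d
ETc = Kc × ET₀ = 1.09 × 6.9637 = 7.5904 mm/d
Crop demand D = ETc × 7 d = 7.5904 × 7 = 53.133 mm
D − Pe = 53.133 − 19.5 = 33.633 mm
Volume = 33.633 mm × 45.7 ha × 10 = 15370.3 m³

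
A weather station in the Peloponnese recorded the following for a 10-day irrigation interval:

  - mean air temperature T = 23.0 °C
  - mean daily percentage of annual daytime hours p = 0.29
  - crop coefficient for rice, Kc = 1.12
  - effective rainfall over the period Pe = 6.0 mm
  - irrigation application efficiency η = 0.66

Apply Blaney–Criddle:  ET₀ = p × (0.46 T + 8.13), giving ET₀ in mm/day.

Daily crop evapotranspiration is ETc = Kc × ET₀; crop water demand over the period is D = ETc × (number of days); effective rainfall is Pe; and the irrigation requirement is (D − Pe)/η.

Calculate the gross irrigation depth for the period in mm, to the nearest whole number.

ET₀ = 0.29 × (0.46 × 23.0 + 8.13) = 0.29 × 18.710 = 5.4259 mm/d
ETc = Kc × ET₀ = 1.12 × 5.4259 = 6.0770 mm/d
Crop demand D = ETc × 10 d = 6.0770 × 10 = 60.770 mm
D − Pe = 60.770 − 6.0 = 54.770 mm
Gross irrigation = 54.770 / 0.66 = 82.985 mm

83 mm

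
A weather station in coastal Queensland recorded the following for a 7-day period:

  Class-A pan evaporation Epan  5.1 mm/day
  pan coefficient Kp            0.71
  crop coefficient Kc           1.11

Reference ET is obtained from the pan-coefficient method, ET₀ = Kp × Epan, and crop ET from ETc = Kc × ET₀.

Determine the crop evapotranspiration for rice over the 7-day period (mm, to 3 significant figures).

ET₀ = 0.71 × 5.1 = 3.6210 mm/d
ETc = Kc × ET₀ = 1.11 × 3.6210 = 4.0193 mm/d
Over 7 days: 4.0193 × 7 = 28.135 mm

28.1 mm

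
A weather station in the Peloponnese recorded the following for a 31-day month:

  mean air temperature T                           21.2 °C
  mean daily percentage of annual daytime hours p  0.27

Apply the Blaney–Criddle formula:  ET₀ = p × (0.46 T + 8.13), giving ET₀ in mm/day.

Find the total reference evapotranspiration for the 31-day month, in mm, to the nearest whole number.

ET₀ = 0.27 × (0.46 × 21.2 + 8.13) = 0.27 × 17.882 = 4.8281 mm/d
Monthly total = 4.8281 × 31 = 149.671 mm

150 mm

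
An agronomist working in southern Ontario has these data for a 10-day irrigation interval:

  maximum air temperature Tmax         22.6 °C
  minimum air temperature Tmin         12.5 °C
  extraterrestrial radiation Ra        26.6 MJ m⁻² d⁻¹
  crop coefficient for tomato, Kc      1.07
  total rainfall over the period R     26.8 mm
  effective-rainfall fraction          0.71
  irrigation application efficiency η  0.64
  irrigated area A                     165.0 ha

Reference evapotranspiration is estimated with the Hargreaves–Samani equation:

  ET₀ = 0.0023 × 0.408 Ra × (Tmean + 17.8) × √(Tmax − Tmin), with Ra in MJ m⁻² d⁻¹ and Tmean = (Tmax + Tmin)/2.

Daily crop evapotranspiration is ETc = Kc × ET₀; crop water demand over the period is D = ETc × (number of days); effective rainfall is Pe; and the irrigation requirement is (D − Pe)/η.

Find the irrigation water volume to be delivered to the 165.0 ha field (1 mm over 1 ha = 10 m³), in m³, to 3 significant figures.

28300 m³

Tmean = (22.6 + 12.5)/2 = 17.55 °C
0.408 Ra = 0.408 × 26.6 = 10.8528 mm/d equivalent
ET₀ = 0.0023 × 10.8528 × (17.55 + 17.8) × √10.1 = 0.0023 × 10.8528 × 35.35 × 3.1780 = 2.8042 mm/d
ETc = Kc × ET₀ = 1.07 × 2.8042 = 3.0005 mm/d
Crop demand D = ETc × 10 d = 3.0005 × 10 = 30.005 mm
Pe = 0.71 × 26.8 = 19.028 mm
D − Pe = 30.005 − 19.028 = 10.977 mm
Gross irrigation = 10.977 / 0.64 = 17.152 mm
Volume = 17.152 mm × 165.0 ha × 10 = 28300.8 m³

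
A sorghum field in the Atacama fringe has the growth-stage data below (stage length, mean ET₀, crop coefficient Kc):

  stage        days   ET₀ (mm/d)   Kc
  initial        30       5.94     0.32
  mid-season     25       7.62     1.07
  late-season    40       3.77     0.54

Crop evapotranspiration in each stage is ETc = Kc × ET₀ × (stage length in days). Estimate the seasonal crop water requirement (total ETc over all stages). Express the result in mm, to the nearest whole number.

342 mm

initial: 0.32 × 5.94 × 30 = 57.02 mm
mid-season: 1.07 × 7.62 × 25 = 203.84 mm
late-season: 0.54 × 3.77 × 40 = 81.43 mm
Seasonal total = 342.29 mm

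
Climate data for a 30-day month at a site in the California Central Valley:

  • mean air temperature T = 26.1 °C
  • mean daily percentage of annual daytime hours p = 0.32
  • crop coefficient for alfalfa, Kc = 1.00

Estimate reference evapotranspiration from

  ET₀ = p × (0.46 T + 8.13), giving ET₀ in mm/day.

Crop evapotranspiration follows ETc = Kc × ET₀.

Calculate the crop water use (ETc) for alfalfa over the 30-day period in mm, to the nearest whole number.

193 mm

ET₀ = 0.32 × (0.46 × 26.1 + 8.13) = 0.32 × 20.136 = 6.4435 mm/d
ETc = Kc × ET₀ = 1.00 × 6.4435 = 6.4435 mm/d
Over 30 days: 6.4435 × 30 = 193.305 mm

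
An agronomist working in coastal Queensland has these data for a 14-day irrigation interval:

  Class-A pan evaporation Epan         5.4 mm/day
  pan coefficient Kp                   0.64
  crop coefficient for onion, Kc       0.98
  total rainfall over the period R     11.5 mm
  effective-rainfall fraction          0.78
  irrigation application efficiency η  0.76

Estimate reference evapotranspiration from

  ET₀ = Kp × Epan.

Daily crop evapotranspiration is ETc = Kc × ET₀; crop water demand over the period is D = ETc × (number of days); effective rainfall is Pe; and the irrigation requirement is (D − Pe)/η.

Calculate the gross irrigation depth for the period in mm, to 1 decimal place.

50.6 mm

ET₀ = 0.64 × 5.4 = 3.4560 mm/d
ETc = Kc × ET₀ = 0.98 × 3.4560 = 3.3869 mm/d
Crop demand D = ETc × 14 d = 3.3869 × 14 = 47.417 mm
Pe = 0.78 × 11.5 = 8.970 mm
D − Pe = 47.417 − 8.970 = 38.447 mm
Gross irrigation = 38.447 / 0.76 = 50.588 mm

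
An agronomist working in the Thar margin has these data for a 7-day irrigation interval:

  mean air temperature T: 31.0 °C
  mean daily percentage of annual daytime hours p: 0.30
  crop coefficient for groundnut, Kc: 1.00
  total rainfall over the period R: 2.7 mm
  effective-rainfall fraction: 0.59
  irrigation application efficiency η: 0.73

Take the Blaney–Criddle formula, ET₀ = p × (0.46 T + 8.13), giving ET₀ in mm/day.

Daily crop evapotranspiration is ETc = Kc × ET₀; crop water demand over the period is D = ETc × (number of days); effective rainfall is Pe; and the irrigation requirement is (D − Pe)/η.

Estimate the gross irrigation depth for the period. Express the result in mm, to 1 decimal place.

ET₀ = 0.30 × (0.46 × 31.0 + 8.13) = 0.30 × 22.390 = 6.7170 mm/d
ETc = Kc × ET₀ = 1.00 × 6.7170 = 6.7170 mm/d
Crop demand D = ETc × 7 d = 6.7170 × 7 = 47.019 mm
Pe = 0.59 × 2.7 = 1.593 mm
D − Pe = 47.019 − 1.593 = 45.426 mm
Gross irrigation = 45.426 / 0.73 = 62.227 mm

62.2 mm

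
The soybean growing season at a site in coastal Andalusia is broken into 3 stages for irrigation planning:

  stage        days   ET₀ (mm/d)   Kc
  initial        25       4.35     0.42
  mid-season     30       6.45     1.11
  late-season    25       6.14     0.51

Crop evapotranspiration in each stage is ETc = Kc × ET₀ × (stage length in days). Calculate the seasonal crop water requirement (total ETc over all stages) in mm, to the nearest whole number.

initial: 0.42 × 4.35 × 25 = 45.68 mm
mid-season: 1.11 × 6.45 × 30 = 214.79 mm
late-season: 0.51 × 6.14 × 25 = 78.29 mm
Seasonal total = 338.76 mm

339 mm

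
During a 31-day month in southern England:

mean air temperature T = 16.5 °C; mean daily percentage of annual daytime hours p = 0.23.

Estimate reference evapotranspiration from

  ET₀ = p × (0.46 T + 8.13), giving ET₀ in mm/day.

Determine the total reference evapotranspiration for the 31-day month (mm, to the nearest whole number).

112 mm

ET₀ = 0.23 × (0.46 × 16.5 + 8.13) = 0.23 × 15.720 = 3.6156 mm/d
Monthly total = 3.6156 × 31 = 112.084 mm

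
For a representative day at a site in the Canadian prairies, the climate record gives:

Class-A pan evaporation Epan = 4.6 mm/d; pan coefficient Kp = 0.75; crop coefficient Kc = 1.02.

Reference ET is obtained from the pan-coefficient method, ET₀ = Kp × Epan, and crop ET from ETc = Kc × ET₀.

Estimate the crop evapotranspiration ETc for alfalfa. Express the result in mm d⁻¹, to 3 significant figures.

ET₀ = 0.75 × 4.6 = 3.4500 mm/d
ETc = Kc × ET₀ = 1.02 × 3.4500 = 3.5190 mm/d

3.52 mm d⁻¹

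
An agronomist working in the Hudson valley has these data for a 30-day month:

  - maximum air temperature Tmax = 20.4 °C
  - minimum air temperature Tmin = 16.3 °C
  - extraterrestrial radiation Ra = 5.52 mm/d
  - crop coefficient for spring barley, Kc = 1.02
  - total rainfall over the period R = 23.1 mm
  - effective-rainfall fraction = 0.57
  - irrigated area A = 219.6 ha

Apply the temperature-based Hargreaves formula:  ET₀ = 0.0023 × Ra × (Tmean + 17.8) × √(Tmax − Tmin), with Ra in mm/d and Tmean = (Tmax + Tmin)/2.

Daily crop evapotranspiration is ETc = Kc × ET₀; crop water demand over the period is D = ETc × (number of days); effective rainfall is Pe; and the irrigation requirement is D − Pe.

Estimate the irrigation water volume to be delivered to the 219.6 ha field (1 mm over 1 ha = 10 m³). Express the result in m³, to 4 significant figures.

33530 m³

Tmean = (20.4 + 16.3)/2 = 18.35 °C
ET₀ = 0.0023 × 5.52 × (18.35 + 17.8) × √4.1 = 0.0023 × 5.52 × 36.15 × 2.0248 = 0.9293 mm/d
ETc = Kc × ET₀ = 1.02 × 0.9293 = 0.9479 mm/d
Crop demand D = ETc × 30 d = 0.9479 × 30 = 28.437 mm
Pe = 0.57 × 23.1 = 13.167 mm
D − Pe = 28.437 − 13.167 = 15.270 mm
Volume = 15.270 mm × 219.6 ha × 10 = 33532.9 m³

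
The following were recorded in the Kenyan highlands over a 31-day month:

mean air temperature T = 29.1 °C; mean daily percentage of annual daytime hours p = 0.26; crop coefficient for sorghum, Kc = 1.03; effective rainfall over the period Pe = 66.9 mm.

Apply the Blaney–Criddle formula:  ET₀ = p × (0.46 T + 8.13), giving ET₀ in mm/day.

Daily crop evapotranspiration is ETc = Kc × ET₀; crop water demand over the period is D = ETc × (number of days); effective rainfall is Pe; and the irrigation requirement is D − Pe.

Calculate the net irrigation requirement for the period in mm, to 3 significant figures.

112 mm

ET₀ = 0.26 × (0.46 × 29.1 + 8.13) = 0.26 × 21.516 = 5.5942 mm/d
ETc = Kc × ET₀ = 1.03 × 5.5942 = 5.7620 mm/d
Crop demand D = ETc × 31 d = 5.7620 × 31 = 178.622 mm
D − Pe = 178.622 − 66.9 = 111.722 mm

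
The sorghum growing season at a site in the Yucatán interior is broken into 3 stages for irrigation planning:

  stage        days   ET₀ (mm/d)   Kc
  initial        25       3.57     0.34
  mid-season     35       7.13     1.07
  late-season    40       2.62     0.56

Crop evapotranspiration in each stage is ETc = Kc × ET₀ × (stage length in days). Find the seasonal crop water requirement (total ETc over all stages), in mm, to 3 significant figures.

356 mm

initial: 0.34 × 3.57 × 25 = 30.35 mm
mid-season: 1.07 × 7.13 × 35 = 267.02 mm
late-season: 0.56 × 2.62 × 40 = 58.69 mm
Seasonal total = 356.06 mm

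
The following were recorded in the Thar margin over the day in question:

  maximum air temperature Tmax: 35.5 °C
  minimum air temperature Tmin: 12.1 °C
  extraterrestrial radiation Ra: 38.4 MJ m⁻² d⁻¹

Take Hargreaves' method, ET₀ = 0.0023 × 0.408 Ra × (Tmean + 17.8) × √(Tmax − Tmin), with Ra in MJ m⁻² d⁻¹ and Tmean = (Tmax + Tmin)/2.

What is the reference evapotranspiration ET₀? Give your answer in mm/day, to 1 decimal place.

7.3 mm/day

Tmean = (35.5 + 12.1)/2 = 23.80 °C
0.408 Ra = 0.408 × 38.4 = 15.6672 mm/d equivalent
ET₀ = 0.0023 × 15.6672 × (23.80 + 17.8) × √23.4 = 0.0023 × 15.6672 × 41.60 × 4.8374 = 7.2514 mm/d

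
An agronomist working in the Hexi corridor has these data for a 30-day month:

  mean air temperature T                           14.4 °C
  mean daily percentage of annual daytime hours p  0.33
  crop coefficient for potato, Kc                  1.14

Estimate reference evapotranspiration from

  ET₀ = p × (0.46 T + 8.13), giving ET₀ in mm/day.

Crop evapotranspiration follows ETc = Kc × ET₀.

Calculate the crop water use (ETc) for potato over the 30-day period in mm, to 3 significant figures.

167 mm

ET₀ = 0.33 × (0.46 × 14.4 + 8.13) = 0.33 × 14.754 = 4.8688 mm/d
ETc = Kc × ET₀ = 1.14 × 4.8688 = 5.5504 mm/d
Over 30 days: 5.5504 × 30 = 166.512 mm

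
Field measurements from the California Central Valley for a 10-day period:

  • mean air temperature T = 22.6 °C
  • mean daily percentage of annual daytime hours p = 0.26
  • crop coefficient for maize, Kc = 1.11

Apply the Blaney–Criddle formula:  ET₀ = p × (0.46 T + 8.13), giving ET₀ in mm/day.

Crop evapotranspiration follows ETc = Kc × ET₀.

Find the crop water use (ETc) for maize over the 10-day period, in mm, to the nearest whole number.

ET₀ = 0.26 × (0.46 × 22.6 + 8.13) = 0.26 × 18.526 = 4.8168 mm/d
ETc = Kc × ET₀ = 1.11 × 4.8168 = 5.3466 mm/d
Over 10 days: 5.3466 × 10 = 53.466 mm

53 mm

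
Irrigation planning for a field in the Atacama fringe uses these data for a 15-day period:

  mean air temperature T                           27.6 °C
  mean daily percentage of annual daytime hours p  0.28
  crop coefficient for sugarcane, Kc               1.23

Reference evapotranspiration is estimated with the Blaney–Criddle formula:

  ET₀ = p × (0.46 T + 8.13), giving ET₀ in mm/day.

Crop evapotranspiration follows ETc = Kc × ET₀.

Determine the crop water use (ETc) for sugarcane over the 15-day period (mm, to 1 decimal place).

ET₀ = 0.28 × (0.46 × 27.6 + 8.13) = 0.28 × 20.826 = 5.8313 mm/d
ETc = Kc × ET₀ = 1.23 × 5.8313 = 7.1725 mm/d
Over 15 days: 7.1725 × 15 = 107.588 mm

107.6 mm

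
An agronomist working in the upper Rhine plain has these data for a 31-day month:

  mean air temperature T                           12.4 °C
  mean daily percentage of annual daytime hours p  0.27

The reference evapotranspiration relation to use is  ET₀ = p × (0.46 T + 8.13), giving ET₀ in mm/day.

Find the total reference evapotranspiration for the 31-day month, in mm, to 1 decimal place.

115.8 mm

ET₀ = 0.27 × (0.46 × 12.4 + 8.13) = 0.27 × 13.834 = 3.7352 mm/d
Monthly total = 3.7352 × 31 = 115.791 mm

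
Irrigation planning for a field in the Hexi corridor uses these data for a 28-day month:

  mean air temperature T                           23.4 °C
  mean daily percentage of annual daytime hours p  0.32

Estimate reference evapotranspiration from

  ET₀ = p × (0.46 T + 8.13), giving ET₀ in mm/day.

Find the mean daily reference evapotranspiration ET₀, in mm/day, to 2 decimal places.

ET₀ = 0.32 × (0.46 × 23.4 + 8.13) = 0.32 × 18.894 = 6.0461 mm/d

6.05 mm/day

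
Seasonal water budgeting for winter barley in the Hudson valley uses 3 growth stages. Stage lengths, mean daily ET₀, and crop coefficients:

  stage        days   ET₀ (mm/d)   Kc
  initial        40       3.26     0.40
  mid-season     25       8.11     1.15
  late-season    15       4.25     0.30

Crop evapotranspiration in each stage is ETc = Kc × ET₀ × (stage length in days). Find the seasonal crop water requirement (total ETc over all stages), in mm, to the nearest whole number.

initial: 0.40 × 3.26 × 40 = 52.16 mm
mid-season: 1.15 × 8.11 × 25 = 233.16 mm
late-season: 0.30 × 4.25 × 15 = 19.13 mm
Seasonal total = 304.45 mm

304 mm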